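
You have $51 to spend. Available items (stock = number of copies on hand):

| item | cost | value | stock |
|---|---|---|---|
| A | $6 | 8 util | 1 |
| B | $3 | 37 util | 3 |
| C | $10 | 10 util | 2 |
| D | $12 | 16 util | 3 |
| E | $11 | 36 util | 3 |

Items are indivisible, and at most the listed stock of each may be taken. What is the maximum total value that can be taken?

Top feasible selections:
- 1×A + 3×B + 3×E: cost 48, value 227
- 3×B + 3×E: cost 42, value 219
- 1×A + 3×B + 1×D + 2×E: cost 49, value 207
Best: 227 util.

227 util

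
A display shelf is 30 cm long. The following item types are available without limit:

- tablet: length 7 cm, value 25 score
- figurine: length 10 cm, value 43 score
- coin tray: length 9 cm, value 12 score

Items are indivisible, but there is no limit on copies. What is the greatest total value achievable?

Best value-per-unit is figurine at 43/10, and filling with it alone uses length 3×10=30. No mix of the others beats 3×43 = 129.

129 score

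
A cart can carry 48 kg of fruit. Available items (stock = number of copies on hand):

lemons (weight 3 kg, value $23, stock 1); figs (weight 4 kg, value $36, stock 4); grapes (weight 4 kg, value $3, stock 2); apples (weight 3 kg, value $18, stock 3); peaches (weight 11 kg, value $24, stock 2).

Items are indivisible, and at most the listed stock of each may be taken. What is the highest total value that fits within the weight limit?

Best selections within weight 48 and stock limits:
- 1×lemons + 4×figs + 2×apples + 2×peaches: weight 47, value 251
- 1×lemons + 4×figs + 2×grapes + 3×apples + 1×peaches: weight 47, value 251
- 1×lemons + 4×figs + 1×grapes + 3×apples + 1×peaches: weight 43, value 248
- 4×figs + 3×apples + 2×peaches: weight 47, value 246
Best: $251.

$251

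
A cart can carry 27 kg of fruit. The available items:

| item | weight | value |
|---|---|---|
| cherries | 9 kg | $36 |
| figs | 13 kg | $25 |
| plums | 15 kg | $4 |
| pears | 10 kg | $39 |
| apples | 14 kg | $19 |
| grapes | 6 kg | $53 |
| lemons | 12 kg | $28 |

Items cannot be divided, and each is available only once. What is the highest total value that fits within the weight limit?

This is a 0/1 knapsack; check combinations near the capacity.
- cherries+pears+grapes: weight 9+10+6=25, value 36+39+53=128
- cherries+grapes+lemons: weight 9+6+12=27, value 36+53+28=117
- pears+grapes: weight 10+6=16, value 39+53=92
- cherries+grapes: weight 9+6=15, value 36+53=89
Best: $128.

$128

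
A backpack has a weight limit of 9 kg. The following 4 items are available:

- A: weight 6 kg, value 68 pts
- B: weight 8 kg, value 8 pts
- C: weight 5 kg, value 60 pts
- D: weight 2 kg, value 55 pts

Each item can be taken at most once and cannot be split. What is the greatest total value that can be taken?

123 pts

This is a 0/1 knapsack; check combinations near the capacity.
- A+D: weight 6+2=8, value 68+55=123
- C+D: weight 5+2=7, value 60+55=115
- A: weight 6, value 68
Best: 123 pts.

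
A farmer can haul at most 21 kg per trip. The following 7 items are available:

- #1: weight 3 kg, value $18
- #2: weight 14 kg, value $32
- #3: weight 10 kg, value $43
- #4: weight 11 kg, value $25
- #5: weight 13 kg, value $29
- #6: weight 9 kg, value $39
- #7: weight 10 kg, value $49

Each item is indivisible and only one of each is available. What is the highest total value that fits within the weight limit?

$92

Check high-value combinations within 21 kg:
- #3+#7: weight 10+10=20, value 43+49=92
- #6+#7: weight 9+10=19, value 39+49=88
- #3+#6: weight 10+9=19, value 43+39=82
- #4+#7: weight 11+10=21, value 25+49=74
- #3+#4: weight 10+11=21, value 43+25=68
Best: $92.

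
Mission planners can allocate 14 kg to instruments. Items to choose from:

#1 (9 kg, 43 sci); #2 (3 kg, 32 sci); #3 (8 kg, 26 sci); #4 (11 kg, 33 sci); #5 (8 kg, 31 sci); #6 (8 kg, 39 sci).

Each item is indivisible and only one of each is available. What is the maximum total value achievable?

Check high-value combinations within 14 kg:
- #1+#2: mass 9+3=12, value 43+32=75
- #2+#6: mass 3+8=11, value 32+39=71
- #2+#4: mass 3+11=14, value 32+33=65
- #2+#5: mass 3+8=11, value 32+31=63
- #2+#3: mass 3+8=11, value 32+26=58
Best: 75 sci.

75 sci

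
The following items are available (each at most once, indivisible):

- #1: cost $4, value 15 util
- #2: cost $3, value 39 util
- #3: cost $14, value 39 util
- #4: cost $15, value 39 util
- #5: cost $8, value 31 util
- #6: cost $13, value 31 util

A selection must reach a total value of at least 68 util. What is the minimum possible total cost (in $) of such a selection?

11

Subsets with value ≥ 68, sorted by total cost:
- #2+#5: cost 11, value 70
- #1+#2+#5: cost 15, value 85
- #2+#6: cost 16, value 70
Minimum cost: 11 $.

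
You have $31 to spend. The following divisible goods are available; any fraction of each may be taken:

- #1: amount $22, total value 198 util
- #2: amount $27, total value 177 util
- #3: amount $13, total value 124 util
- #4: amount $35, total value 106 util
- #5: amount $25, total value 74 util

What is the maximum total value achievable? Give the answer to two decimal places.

Take in order of value per unit:
- #3 (124/13 per unit): all 13 → value 124, running total 124.00
- #1 (198/22 per unit): 18 of 22 → value 18×198/22 = 162.0000, running total 286.00
Total 286.00.

286.00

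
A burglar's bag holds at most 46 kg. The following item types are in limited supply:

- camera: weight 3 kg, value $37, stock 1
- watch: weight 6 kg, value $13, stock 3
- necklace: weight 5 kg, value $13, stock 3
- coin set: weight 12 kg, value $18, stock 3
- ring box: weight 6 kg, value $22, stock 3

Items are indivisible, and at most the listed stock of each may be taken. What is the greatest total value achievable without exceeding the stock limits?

Top feasible selections:
- 1×camera + 1×watch + 3×necklace + 3×ring box: weight 42, value 155
- 1×camera + 2×watch + 2×necklace + 3×ring box: weight 43, value 155
Best: $155.

$155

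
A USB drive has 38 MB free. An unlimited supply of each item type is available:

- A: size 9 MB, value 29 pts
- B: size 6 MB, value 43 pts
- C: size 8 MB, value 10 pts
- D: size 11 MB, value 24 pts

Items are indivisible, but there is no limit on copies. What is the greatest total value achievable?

Best value-per-unit is B at 43/6, and filling with it alone uses size 6×6=36. No mix of the others beats 6×43 = 258.

258 pts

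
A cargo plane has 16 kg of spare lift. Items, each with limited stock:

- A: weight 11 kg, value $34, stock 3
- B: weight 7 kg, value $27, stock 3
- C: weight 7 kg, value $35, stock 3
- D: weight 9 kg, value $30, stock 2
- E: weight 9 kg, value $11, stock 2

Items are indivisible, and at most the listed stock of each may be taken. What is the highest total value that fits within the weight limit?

Top feasible selections:
- 2×C: weight 14, value 70
- 1×C + 1×D: weight 16, value 65
- 1×B + 1×C: weight 14, value 62
- 1×B + 1×D: weight 16, value 57
Best: $70.

$70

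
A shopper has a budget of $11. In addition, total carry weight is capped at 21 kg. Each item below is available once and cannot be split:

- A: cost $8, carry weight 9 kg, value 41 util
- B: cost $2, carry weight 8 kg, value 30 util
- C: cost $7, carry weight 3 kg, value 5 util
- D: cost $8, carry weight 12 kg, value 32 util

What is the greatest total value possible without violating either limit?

71 util

Feasible sets respecting both limits:
- A+B: cost 10, carry weight 17, value 71
- B+D: cost 10, carry weight 20, value 62
- A: cost 8, carry weight 9, value 41
- B+C: cost 9, carry weight 11, value 35
Best: 71 util.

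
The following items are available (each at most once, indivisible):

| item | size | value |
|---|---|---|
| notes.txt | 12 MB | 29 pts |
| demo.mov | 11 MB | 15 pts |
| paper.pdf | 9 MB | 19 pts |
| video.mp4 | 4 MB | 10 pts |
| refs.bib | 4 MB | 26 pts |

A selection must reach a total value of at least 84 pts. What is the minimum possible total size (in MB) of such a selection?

Subsets with value ≥ 84, sorted by total size:
- notes.txt+paper.pdf+video.mp4+refs.bib: size 29, value 84
- notes.txt+demo.mov+paper.pdf+refs.bib: size 36, value 89
Minimum size: 29 MB.

29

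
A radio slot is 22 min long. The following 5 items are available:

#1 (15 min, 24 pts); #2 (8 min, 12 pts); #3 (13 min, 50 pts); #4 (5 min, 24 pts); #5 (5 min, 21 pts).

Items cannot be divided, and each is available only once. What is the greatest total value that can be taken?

74 pts

This is a 0/1 knapsack; check combinations near the capacity.
- #3+#4: duration 13+5=18, value 50+24=74
- #3+#5: duration 13+5=18, value 50+21=71
- #2+#3: duration 8+13=21, value 12+50=62
Best: 74 pts.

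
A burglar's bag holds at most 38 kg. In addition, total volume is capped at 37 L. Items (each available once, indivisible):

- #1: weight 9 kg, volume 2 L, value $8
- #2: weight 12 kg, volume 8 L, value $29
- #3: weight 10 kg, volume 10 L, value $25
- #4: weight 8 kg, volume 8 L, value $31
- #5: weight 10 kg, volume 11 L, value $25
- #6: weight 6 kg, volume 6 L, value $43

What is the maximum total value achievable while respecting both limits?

$128

Feasible sets respecting both limits:
- #2+#3+#4+#6: weight 36, volume 32, value 128
- #2+#4+#5+#6: weight 36, volume 33, value 128
- #3+#4+#5+#6: weight 34, volume 35, value 124
Best: $128.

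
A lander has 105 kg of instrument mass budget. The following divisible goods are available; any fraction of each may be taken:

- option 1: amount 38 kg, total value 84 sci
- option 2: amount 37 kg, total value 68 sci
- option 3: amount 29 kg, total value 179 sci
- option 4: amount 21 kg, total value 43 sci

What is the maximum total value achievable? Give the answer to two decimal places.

337.24

Take in order of value per unit:
- option 3 (179/29 per unit): all 29 → value 179, running total 179.00
- option 1 (84/38 per unit): all 38 → value 84, running total 263.00
- option 4 (43/21 per unit): all 21 → value 43, running total 306.00
- option 2 (68/37 per unit): 17 of 37 → value 17×68/37 = 31.2432, running total 337.24
Total 337.24.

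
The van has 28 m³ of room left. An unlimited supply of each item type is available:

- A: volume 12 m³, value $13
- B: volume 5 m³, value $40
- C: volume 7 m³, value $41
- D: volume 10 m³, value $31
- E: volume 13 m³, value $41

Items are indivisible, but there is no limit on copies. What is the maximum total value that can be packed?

Best value-per-unit is B at 40/5; filling with it alone gives 5×40 = 200.
Optimal mix: 4×B + 1×C → volume 27, value 201.

$201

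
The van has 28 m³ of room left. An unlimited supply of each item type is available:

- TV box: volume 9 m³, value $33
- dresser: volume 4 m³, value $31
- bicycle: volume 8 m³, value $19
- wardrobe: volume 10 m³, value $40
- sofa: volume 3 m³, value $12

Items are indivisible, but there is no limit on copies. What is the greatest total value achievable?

Best value-per-unit is dresser at 31/4, and filling with it alone uses volume 7×4=28. No mix of the others beats 7×31 = 217.

$217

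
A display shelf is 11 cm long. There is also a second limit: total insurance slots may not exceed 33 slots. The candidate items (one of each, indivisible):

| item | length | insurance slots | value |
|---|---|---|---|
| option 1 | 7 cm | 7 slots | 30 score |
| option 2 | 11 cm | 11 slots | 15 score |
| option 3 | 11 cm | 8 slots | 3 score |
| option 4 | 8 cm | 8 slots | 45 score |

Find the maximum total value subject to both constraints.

45 score

Feasible sets respecting both limits:
- option 4: length 8, insurance slots 8, value 45
- option 1: length 7, insurance slots 7, value 30
- option 2: length 11, insurance slots 11, value 15
Best: 45 score.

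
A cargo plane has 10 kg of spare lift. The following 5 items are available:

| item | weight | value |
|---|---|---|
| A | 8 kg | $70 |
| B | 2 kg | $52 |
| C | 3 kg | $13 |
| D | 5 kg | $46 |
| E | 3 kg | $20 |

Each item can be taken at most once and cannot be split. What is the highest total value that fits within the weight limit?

$122

Check high-value combinations within 10 kg:
- A+B: weight 8+2=10, value 70+52=122
- B+D+E: weight 2+5+3=10, value 52+46+20=118
- B+C+D: weight 2+3+5=10, value 52+13+46=111
Best: $122.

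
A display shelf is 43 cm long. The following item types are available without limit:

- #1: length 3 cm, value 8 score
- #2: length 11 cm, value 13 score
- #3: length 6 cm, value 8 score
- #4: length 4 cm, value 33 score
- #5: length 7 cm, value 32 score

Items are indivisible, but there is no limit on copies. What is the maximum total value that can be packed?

Best value-per-unit is #4 at 33/4; filling with it alone gives 10×33 = 330.
Optimal mix: 1×#1 + 10×#4 → length 43, value 338.

338 score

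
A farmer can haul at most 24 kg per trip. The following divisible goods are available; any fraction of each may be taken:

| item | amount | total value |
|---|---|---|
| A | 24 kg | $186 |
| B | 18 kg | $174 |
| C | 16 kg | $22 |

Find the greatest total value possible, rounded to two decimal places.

Take in order of value per unit:
- B (174/18 per unit): all 18 → value 174, running total 174.00
- A (186/24 per unit): 6 of 24 → value 6×186/24 = 46.5000, running total 220.50
Total 220.50.

220.50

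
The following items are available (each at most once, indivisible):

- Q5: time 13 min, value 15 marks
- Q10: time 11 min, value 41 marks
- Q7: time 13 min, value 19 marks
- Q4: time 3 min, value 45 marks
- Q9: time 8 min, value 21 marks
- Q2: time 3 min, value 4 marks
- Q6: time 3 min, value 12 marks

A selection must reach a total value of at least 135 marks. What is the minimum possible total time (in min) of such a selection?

38

Subsets with value ≥ 135, sorted by total time:
- Q10+Q7+Q4+Q9+Q6: time 38, value 138
- Q10+Q7+Q4+Q9+Q2+Q6: time 41, value 142
- Q5+Q10+Q4+Q9+Q2+Q6: time 41, value 138
- Q5+Q10+Q7+Q4+Q2+Q6: time 46, value 136
Minimum time: 38 min.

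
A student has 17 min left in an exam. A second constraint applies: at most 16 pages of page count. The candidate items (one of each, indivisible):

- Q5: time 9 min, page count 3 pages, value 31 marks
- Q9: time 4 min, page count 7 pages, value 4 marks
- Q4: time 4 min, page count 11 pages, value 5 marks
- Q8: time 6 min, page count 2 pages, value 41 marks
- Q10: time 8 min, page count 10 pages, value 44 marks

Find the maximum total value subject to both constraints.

85 marks

Feasible sets respecting both limits:
- Q8+Q10: time 14, page count 12, value 85
- Q5+Q10: time 17, page count 13, value 75
- Q5+Q8: time 15, page count 5, value 72
- Q4+Q8: time 10, page count 13, value 46
Best: 85 marks.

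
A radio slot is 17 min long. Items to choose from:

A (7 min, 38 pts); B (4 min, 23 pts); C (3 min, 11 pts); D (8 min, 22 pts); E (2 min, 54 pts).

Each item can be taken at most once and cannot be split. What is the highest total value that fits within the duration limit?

This is a 0/1 knapsack; check combinations near the capacity.
- A+B+C+E: duration 7+4+3+2=16, value 38+23+11+54=126
- A+B+E: duration 7+4+2=13, value 38+23+54=115
- A+D+E: duration 7+8+2=17, value 38+22+54=114
- B+C+D+E: duration 4+3+8+2=17, value 23+11+22+54=110
- A+C+E: duration 7+3+2=12, value 38+11+54=103
Best: 126 pts.

126 pts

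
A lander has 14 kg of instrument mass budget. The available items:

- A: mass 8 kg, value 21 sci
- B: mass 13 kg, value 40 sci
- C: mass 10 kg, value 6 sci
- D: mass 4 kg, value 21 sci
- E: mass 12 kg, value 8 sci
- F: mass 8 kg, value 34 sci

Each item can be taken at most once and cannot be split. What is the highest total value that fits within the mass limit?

55 sci

Check high-value combinations within 14 kg:
- D+F: mass 4+8=12, value 21+34=55
- A+D: mass 8+4=12, value 21+21=42
- B: mass 13, value 40
Best: 55 sci.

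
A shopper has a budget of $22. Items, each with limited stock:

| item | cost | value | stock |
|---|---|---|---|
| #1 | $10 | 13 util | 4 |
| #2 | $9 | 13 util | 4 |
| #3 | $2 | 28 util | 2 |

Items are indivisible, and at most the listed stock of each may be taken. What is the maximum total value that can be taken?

Best selections within cost 22 and stock limits:
- 2×#2 + 2×#3: cost 22, value 82
- 1×#2 + 2×#3: cost 13, value 69
- 1×#1 + 2×#3: cost 14, value 69
- 2×#3: cost 4, value 56
Best: 82 util.

82 util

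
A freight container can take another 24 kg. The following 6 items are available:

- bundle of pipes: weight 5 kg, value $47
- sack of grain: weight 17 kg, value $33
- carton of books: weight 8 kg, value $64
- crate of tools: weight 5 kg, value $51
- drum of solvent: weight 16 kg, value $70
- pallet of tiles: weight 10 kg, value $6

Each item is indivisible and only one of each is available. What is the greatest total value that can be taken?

This is a 0/1 knapsack; check combinations near the capacity.
- bundle of pipes+carton of books+crate of tools: weight 5+8+5=18, value 47+64+51=162
- carton of books+drum of solvent: weight 8+16=24, value 64+70=134
- crate of tools+drum of solvent: weight 5+16=21, value 51+70=121
Best: $162.

$162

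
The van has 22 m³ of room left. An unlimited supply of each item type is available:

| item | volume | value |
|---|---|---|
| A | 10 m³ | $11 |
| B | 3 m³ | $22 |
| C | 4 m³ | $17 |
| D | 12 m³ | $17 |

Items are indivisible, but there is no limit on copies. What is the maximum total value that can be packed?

Best value-per-unit is B at 22/3, and filling with it alone uses volume 7×3=21. No mix of the others beats 7×22 = 154.

$154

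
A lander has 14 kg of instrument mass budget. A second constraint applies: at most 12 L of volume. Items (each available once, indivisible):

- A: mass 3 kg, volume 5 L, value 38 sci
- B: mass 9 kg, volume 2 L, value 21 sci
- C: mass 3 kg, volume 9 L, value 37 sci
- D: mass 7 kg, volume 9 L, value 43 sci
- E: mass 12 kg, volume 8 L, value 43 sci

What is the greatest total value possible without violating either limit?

59 sci

Feasible sets respecting both limits:
- A+B: mass 12, volume 7, value 59
- B+C: mass 12, volume 11, value 58
- D: mass 7, volume 9, value 43
Best: 59 sci.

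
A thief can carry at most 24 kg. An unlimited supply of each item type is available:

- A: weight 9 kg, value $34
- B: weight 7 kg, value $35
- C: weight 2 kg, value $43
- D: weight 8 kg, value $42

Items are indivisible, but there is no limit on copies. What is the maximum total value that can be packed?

Best value-per-unit is C at 43/2, and filling with it alone uses weight 12×2=24. No mix of the others beats 12×43 = 516.

$516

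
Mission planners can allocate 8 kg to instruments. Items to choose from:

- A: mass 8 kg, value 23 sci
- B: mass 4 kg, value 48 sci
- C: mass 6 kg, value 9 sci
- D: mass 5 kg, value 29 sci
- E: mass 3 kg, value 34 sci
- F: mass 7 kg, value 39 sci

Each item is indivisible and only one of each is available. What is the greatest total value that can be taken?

82 sci

Check high-value combinations within 8 kg:
- B+E: mass 4+3=7, value 48+34=82
- D+E: mass 5+3=8, value 29+34=63
- B: mass 4, value 48
- F: mass 7, value 39
- E: mass 3, value 34
Best: 82 sci.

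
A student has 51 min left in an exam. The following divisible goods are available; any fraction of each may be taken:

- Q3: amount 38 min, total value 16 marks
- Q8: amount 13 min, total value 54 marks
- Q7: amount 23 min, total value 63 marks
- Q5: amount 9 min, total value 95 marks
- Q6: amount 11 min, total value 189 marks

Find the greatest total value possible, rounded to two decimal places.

387.30

Take in order of value per unit:
- Q6 (189/11 per unit): all 11 → value 189, running total 189.00
- Q5 (95/9 per unit): all 9 → value 95, running total 284.00
- Q8 (54/13 per unit): all 13 → value 54, running total 338.00
- Q7 (63/23 per unit): 18 of 23 → value 18×63/23 = 49.3043, running total 387.30
Total 387.30.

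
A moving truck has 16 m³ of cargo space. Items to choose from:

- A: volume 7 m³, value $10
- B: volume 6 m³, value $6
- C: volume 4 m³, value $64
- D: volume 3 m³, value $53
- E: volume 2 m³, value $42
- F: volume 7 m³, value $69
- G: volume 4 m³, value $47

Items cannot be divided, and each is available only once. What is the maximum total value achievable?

$228

Check high-value combinations within 16 m³:
- C+D+E+F: volume 4+3+2+7=16, value 64+53+42+69=228
- D+E+F+G: volume 3+2+7+4=16, value 53+42+69+47=211
- C+D+E+G: volume 4+3+2+4=13, value 64+53+42+47=206
- C+D+F: volume 4+3+7=14, value 64+53+69=186
- C+F+G: volume 4+7+4=15, value 64+69+47=180
Best: $228.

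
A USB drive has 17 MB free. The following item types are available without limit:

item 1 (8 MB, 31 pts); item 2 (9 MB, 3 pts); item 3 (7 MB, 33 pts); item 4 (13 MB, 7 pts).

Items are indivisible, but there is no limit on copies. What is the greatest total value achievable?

66 pts

Best value-per-unit is item 3 at 33/7, and filling with it alone uses size 2×7=14. No mix of the others beats 2×33 = 66.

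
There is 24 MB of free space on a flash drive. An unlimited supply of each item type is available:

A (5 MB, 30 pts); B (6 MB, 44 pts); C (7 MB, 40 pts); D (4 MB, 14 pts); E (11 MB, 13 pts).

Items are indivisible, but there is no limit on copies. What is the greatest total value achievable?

176 pts

Best value-per-unit is B at 44/6, and filling with it alone uses size 4×6=24. No mix of the others beats 4×44 = 176.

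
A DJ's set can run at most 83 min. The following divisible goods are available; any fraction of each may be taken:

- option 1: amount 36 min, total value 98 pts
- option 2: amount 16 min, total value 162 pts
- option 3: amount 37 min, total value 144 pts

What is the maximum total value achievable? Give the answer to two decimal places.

Take in order of value per unit:
- option 2 (162/16 per unit): all 16 → value 162, running total 162.00
- option 3 (144/37 per unit): all 37 → value 144, running total 306.00
- option 1 (98/36 per unit): 30 of 36 → value 30×98/36 = 81.6667, running total 387.67
Total 387.67.

387.67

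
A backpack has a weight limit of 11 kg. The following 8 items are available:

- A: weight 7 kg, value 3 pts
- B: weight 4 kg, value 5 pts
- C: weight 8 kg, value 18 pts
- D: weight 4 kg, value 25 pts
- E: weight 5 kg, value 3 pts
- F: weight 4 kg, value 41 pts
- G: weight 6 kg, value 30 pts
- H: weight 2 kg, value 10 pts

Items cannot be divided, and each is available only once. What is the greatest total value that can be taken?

76 pts

Check high-value combinations within 11 kg:
- D+F+H: weight 4+4+2=10, value 25+41+10=76
- F+G: weight 4+6=10, value 41+30=71
- D+F: weight 4+4=8, value 25+41=66
- B+F+H: weight 4+4+2=10, value 5+41+10=56
- D+G: weight 4+6=10, value 25+30=55
Best: 76 pts.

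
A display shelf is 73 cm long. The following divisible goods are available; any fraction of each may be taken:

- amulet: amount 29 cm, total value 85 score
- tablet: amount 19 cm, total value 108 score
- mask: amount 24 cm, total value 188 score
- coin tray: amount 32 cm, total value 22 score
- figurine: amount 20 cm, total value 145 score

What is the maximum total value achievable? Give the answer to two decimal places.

Take in order of value per unit:
- mask (188/24 per unit): all 24 → value 188, running total 188.00
- figurine (145/20 per unit): all 20 → value 145, running total 333.00
- tablet (108/19 per unit): all 19 → value 108, running total 441.00
- amulet (85/29 per unit): 10 of 29 → value 10×85/29 = 29.3103, running total 470.31
Total 470.31.

470.31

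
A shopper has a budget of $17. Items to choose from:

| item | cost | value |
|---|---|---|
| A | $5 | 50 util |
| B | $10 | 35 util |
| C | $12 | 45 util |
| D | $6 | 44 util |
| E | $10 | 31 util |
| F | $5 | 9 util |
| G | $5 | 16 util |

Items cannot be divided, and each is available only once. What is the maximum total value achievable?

Check high-value combinations within $17:
- A+D+G: cost 5+6+5=16, value 50+44+16=110
- A+D+F: cost 5+6+5=16, value 50+44+9=103
- A+C: cost 5+12=17, value 50+45=95
Best: 110 util.

110 util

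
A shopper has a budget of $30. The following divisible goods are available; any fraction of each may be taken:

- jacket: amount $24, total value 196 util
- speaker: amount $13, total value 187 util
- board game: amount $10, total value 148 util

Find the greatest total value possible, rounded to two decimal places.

Take in order of value per unit:
- board game (148/10 per unit): all 10 → value 148, running total 148.00
- speaker (187/13 per unit): all 13 → value 187, running total 335.00
- jacket (196/24 per unit): 7 of 24 → value 7×196/24 = 57.1667, running total 392.17
Total 392.17.

392.17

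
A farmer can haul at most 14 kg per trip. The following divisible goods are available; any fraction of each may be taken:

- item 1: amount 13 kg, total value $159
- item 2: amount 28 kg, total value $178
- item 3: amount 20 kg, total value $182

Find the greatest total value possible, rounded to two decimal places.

Take in order of value per unit:
- item 1 (159/13 per unit): all 13 → value 159, running total 159.00
- item 3 (182/20 per unit): 1 of 20 → value 1×182/20 = 9.1000, running total 168.10
Total 168.10.

168.10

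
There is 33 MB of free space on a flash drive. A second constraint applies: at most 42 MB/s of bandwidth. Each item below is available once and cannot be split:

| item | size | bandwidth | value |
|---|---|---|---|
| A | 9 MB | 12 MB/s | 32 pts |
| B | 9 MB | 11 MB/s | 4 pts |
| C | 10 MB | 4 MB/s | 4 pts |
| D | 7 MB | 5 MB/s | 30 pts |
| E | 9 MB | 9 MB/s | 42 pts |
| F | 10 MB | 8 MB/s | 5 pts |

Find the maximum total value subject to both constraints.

104 pts

Feasible sets respecting both limits:
- A+D+E: size 25, bandwidth 26, value 104
- A+E+F: size 28, bandwidth 29, value 79
- A+B+E: size 27, bandwidth 32, value 78
- A+C+E: size 28, bandwidth 25, value 78
Best: 104 pts.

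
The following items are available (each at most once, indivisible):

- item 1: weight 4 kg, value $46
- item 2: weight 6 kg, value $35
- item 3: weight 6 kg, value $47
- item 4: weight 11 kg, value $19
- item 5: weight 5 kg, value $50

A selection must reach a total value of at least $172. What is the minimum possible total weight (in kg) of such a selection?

Subsets with value ≥ 172, sorted by total weight:
- item 1+item 2+item 3+item 5: weight 21, value 178
- item 1+item 2+item 3+item 4+item 5: weight 32, value 197
Minimum weight: 21 kg.

21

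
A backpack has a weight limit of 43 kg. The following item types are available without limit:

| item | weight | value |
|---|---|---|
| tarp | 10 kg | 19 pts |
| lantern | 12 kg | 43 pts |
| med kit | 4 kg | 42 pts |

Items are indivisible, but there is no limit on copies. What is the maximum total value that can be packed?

Best value-per-unit is med kit at 42/4, and filling with it alone uses weight 10×4=40. No mix of the others beats 10×42 = 420.

420 pts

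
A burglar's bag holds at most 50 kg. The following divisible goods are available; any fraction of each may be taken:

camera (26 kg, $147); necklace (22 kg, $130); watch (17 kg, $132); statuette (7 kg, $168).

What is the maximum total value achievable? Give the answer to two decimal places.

452.62

Take in order of value per unit:
- statuette (168/7 per unit): all 7 → value 168, running total 168.00
- watch (132/17 per unit): all 17 → value 132, running total 300.00
- necklace (130/22 per unit): all 22 → value 130, running total 430.00
- camera (147/26 per unit): 4 of 26 → value 4×147/26 = 22.6154, running total 452.62
Total 452.62.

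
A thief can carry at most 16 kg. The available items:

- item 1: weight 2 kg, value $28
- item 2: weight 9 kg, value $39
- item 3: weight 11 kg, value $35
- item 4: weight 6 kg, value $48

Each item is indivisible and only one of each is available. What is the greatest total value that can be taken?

$87

Check high-value combinations within 16 kg:
- item 2+item 4: weight 9+6=15, value 39+48=87
- item 1+item 4: weight 2+6=8, value 28+48=76
- item 1+item 2: weight 2+9=11, value 28+39=67
- item 1+item 3: weight 2+11=13, value 28+35=63
Best: $87.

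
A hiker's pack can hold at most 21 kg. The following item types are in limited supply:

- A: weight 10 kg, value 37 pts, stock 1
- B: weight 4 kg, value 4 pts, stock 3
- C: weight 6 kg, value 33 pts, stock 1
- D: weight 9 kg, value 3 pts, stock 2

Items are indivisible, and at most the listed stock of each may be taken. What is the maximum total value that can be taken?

74 pts

Top feasible selections:
- 1×A + 1×B + 1×C: weight 20, value 74
- 1×A + 1×C: weight 16, value 70
- 3×B + 1×C: weight 18, value 45
- 1×A + 2×B: weight 18, value 45
Best: 74 pts.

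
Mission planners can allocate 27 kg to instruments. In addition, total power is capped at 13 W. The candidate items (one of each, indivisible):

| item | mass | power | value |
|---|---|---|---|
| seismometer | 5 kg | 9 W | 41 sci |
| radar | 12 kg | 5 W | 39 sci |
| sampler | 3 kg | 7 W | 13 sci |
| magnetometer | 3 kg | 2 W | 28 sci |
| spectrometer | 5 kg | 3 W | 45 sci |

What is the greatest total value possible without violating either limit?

Feasible sets respecting both limits:
- radar+magnetometer+spectrometer: mass 20, power 10, value 112
- seismometer+spectrometer: mass 10, power 12, value 86
- sampler+magnetometer+spectrometer: mass 11, power 12, value 86
Best: 112 sci.

112 sci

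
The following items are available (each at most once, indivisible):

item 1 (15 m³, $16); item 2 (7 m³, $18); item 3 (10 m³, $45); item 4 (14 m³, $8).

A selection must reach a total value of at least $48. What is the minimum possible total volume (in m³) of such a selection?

Subsets with value ≥ 48, sorted by total volume:
- item 2+item 3: volume 17, value 63
- item 3+item 4: volume 24, value 53
- item 1+item 3: volume 25, value 61
Minimum volume: 17 m³.

17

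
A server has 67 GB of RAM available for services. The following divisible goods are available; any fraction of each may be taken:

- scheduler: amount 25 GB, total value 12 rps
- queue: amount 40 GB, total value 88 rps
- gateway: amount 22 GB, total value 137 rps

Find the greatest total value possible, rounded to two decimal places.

Take in order of value per unit:
- gateway (137/22 per unit): all 22 → value 137, running total 137.00
- queue (88/40 per unit): all 40 → value 88, running total 225.00
- scheduler (12/25 per unit): 5 of 25 → value 5×12/25 = 2.4000, running total 227.40
Total 227.40.

227.40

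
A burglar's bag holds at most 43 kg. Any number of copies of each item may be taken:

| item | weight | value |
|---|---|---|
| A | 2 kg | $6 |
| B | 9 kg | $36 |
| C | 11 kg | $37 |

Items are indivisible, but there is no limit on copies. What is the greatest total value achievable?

Best value-per-unit is B at 36/9; filling with it alone gives 4×36 = 144.
Optimal mix: 3×A + 4×B → weight 42, value 162.

$162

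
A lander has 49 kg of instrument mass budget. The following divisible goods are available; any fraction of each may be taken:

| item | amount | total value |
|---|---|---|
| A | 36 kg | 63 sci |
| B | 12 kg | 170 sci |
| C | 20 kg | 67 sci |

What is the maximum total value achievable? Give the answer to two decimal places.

266.75

Take in order of value per unit:
- B (170/12 per unit): all 12 → value 170, running total 170.00
- C (67/20 per unit): all 20 → value 67, running total 237.00
- A (63/36 per unit): 17 of 36 → value 17×63/36 = 29.7500, running total 266.75
Total 266.75.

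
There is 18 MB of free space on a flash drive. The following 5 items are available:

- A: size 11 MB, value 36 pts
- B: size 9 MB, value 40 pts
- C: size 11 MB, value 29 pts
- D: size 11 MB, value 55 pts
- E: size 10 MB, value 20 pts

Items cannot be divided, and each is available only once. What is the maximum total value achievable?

Check high-value combinations within 18 MB:
- D: size 11, value 55
- B: size 9, value 40
- A: size 11, value 36
- C: size 11, value 29
Best: 55 pts.

55 pts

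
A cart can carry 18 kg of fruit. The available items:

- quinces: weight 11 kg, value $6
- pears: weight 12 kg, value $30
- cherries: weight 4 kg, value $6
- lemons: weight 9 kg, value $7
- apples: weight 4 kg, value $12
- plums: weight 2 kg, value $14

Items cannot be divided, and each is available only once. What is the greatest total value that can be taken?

Check high-value combinations within 18 kg:
- pears+apples+plums: weight 12+4+2=18, value 30+12+14=56
- pears+cherries+plums: weight 12+4+2=18, value 30+6+14=50
- pears+plums: weight 12+2=14, value 30+14=44
Best: $56.

$56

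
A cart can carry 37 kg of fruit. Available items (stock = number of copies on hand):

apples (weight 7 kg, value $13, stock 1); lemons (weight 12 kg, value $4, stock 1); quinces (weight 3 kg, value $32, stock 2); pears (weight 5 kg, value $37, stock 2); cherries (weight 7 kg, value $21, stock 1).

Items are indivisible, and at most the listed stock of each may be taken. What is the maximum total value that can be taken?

$172

Best selections within weight 37 and stock limits:
- 1×apples + 2×quinces + 2×pears + 1×cherries: weight 30, value 172
- 1×lemons + 2×quinces + 2×pears + 1×cherries: weight 35, value 163
Best: $172.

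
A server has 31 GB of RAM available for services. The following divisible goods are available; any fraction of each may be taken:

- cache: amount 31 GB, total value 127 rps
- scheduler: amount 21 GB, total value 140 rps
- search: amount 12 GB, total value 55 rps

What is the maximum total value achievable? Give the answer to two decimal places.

185.83

Take in order of value per unit:
- scheduler (140/21 per unit): all 21 → value 140, running total 140.00
- search (55/12 per unit): 10 of 12 → value 10×55/12 = 45.8333, running total 185.83
Total 185.83.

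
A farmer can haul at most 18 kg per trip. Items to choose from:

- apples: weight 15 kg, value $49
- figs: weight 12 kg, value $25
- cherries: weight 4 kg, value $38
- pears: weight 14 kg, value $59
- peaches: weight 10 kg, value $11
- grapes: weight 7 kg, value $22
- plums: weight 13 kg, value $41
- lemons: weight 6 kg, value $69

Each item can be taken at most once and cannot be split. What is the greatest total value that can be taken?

$129

Check high-value combinations within 18 kg:
- cherries+grapes+lemons: weight 4+7+6=17, value 38+22+69=129
- cherries+lemons: weight 4+6=10, value 38+69=107
- cherries+pears: weight 4+14=18, value 38+59=97
Best: $129.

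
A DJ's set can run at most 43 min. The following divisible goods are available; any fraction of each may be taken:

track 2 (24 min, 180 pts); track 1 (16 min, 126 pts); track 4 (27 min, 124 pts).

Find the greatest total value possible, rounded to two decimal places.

319.78

Take in order of value per unit:
- track 1 (126/16 per unit): all 16 → value 126, running total 126.00
- track 2 (180/24 per unit): all 24 → value 180, running total 306.00
- track 4 (124/27 per unit): 3 of 27 → value 3×124/27 = 13.7778, running total 319.78
Total 319.78.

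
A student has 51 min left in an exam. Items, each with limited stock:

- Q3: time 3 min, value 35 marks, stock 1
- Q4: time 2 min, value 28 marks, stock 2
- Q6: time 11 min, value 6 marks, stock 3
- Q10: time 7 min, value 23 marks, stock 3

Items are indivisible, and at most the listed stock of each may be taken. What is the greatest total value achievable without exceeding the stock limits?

172 marks

Top feasible selections:
- 1×Q3 + 2×Q4 + 2×Q6 + 3×Q10: time 50, value 172
- 1×Q3 + 2×Q4 + 1×Q6 + 3×Q10: time 39, value 166
Best: 172 marks.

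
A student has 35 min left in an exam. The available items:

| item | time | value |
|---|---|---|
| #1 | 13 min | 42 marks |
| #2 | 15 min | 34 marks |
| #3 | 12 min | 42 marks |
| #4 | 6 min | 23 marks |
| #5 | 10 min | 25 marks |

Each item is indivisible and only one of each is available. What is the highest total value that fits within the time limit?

109 marks

This is a 0/1 knapsack; check combinations near the capacity.
- #1+#3+#5: time 13+12+10=35, value 42+42+25=109
- #1+#3+#4: time 13+12+6=31, value 42+42+23=107
- #2+#3+#4: time 15+12+6=33, value 34+42+23=99
Best: 109 marks.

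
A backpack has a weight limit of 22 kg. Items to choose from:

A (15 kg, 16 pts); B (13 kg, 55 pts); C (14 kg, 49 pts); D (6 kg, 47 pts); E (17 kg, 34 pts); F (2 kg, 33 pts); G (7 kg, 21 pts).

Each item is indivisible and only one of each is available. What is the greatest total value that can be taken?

Check high-value combinations within 22 kg:
- B+D+F: weight 13+6+2=21, value 55+47+33=135
- C+D+F: weight 14+6+2=22, value 49+47+33=129
- B+F+G: weight 13+2+7=22, value 55+33+21=109
- B+D: weight 13+6=19, value 55+47=102
- D+F+G: weight 6+2+7=15, value 47+33+21=101
Best: 135 pts.

135 pts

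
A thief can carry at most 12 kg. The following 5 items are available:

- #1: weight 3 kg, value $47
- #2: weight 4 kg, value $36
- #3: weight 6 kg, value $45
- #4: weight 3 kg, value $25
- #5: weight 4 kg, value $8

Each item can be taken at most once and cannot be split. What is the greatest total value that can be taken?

$117

Check high-value combinations within 12 kg:
- #1+#3+#4: weight 3+6+3=12, value 47+45+25=117
- #1+#2+#4: weight 3+4+3=10, value 47+36+25=108
- #1+#3: weight 3+6=9, value 47+45=92
- #1+#2+#5: weight 3+4+4=11, value 47+36+8=91
Best: $117.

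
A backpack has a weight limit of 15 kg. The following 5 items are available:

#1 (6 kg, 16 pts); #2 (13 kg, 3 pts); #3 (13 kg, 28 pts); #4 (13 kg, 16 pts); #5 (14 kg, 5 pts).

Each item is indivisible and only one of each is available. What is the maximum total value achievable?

This is a 0/1 knapsack; check combinations near the capacity.
- #3: weight 13, value 28
- #1: weight 6, value 16
- #4: weight 13, value 16
Best: 28 pts.

28 pts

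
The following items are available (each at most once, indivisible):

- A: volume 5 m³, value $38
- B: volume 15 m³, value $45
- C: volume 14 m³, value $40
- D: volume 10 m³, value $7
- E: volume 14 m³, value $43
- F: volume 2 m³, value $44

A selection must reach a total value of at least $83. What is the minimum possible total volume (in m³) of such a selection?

Subsets with value ≥ 83, sorted by total volume:
- E+F: volume 16, value 87
- C+F: volume 16, value 84
Minimum volume: 16 m³.

16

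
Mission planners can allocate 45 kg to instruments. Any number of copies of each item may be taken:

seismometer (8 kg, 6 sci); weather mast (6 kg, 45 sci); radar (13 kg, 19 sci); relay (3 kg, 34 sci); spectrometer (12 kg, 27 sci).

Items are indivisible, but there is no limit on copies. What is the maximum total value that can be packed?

Best value-per-unit is relay at 34/3, and filling with it alone uses mass 15×3=45. No mix of the others beats 15×34 = 510.

510 sci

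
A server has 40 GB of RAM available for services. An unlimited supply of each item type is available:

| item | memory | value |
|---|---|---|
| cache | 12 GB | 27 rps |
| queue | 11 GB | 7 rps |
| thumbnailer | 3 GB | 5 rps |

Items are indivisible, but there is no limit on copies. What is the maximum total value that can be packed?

Best value-per-unit is cache at 27/12; filling with it alone gives 3×27 = 81.
Optimal mix: 3×cache + 1×thumbnailer → memory 39, value 86.

86 rps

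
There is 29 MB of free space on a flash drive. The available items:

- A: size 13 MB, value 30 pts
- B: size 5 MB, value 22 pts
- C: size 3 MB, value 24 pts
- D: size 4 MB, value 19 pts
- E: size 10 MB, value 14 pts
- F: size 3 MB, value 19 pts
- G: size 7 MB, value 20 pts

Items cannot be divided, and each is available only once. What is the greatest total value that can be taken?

Check high-value combinations within 29 MB:
- A+B+C+D+F: size 13+5+3+4+3=28, value 30+22+24+19+19=114
- B+C+D+F+G: size 5+3+4+3+7=22, value 22+24+19+19+20=104
- B+C+E+F+G: size 5+3+10+3+7=28, value 22+24+14+19+20=99
- B+C+D+E+G: size 5+3+4+10+7=29, value 22+24+19+14+20=99
- B+C+D+E+F: size 5+3+4+10+3=25, value 22+24+19+14+19=98
Best: 114 pts.

114 pts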